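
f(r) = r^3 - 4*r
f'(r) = 3*r^2 - 4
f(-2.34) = -3.45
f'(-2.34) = 12.43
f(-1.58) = 2.38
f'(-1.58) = 3.49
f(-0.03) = 0.12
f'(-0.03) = -4.00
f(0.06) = -0.24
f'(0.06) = -3.99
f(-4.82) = -92.70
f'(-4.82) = 65.70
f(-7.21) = -345.97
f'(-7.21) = 151.95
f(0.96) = -2.96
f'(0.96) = -1.24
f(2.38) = 3.96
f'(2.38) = 12.99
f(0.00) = 0.00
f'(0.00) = -4.00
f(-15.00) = -3315.00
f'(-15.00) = 671.00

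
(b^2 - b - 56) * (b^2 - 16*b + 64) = b^4 - 17*b^3 + 24*b^2 + 832*b - 3584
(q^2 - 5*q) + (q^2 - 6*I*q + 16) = 2*q^2 - 5*q - 6*I*q + 16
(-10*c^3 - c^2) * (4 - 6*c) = 60*c^4 - 34*c^3 - 4*c^2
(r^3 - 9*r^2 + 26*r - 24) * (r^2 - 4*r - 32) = r^5 - 13*r^4 + 30*r^3 + 160*r^2 - 736*r + 768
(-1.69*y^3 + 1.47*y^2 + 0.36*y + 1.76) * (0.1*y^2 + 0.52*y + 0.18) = -0.169*y^5 - 0.7318*y^4 + 0.4962*y^3 + 0.6278*y^2 + 0.98*y + 0.3168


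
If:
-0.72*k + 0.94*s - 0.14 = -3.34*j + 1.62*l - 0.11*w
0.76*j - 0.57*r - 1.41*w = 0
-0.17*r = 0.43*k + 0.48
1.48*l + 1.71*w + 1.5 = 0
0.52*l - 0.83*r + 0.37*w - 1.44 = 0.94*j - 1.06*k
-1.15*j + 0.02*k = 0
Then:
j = -0.00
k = -0.04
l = -2.29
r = -2.73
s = -3.95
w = 1.10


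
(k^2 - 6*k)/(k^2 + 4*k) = (k - 6)/(k + 4)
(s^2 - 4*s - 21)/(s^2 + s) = (s^2 - 4*s - 21)/(s*(s + 1))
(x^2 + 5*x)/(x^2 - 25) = x/(x - 5)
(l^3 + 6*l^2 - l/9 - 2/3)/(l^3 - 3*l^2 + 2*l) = (9*l^3 + 54*l^2 - l - 6)/(9*l*(l^2 - 3*l + 2))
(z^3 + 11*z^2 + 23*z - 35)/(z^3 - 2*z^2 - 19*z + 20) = (z^2 + 12*z + 35)/(z^2 - z - 20)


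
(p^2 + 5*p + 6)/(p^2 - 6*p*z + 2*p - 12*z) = (-p - 3)/(-p + 6*z)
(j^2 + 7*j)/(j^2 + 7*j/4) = 4*(j + 7)/(4*j + 7)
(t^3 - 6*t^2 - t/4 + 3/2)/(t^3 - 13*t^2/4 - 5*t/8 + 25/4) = 2*(4*t^3 - 24*t^2 - t + 6)/(8*t^3 - 26*t^2 - 5*t + 50)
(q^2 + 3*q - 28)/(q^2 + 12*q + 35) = (q - 4)/(q + 5)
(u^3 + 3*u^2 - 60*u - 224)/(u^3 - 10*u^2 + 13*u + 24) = (u^2 + 11*u + 28)/(u^2 - 2*u - 3)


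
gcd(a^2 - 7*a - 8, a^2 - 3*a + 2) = 1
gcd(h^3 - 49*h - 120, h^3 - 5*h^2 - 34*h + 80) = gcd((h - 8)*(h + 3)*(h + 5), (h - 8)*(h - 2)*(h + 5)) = h^2 - 3*h - 40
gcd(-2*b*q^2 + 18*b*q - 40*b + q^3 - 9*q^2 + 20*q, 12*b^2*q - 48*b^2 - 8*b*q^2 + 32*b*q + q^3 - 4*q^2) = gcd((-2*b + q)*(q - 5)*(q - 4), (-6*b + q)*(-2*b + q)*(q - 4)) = -2*b*q + 8*b + q^2 - 4*q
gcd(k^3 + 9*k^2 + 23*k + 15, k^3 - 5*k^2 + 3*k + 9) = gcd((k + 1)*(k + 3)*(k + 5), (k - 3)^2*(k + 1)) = k + 1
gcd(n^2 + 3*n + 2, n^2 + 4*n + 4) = n + 2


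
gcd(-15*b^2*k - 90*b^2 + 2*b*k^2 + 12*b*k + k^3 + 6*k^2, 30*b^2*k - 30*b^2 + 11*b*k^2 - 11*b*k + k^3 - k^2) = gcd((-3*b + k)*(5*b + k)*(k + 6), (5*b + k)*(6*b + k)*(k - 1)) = 5*b + k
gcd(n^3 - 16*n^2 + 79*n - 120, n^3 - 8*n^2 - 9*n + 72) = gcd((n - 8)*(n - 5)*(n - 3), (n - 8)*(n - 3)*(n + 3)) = n^2 - 11*n + 24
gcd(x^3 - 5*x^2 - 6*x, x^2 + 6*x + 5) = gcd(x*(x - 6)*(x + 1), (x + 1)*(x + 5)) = x + 1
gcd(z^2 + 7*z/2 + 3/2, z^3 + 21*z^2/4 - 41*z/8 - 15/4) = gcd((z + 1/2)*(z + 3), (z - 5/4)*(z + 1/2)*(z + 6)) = z + 1/2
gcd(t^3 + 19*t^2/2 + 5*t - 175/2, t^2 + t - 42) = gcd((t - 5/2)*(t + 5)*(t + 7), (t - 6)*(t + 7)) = t + 7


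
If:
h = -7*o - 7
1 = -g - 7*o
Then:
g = -7*o - 1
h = -7*o - 7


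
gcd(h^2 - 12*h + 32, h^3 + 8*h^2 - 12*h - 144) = h - 4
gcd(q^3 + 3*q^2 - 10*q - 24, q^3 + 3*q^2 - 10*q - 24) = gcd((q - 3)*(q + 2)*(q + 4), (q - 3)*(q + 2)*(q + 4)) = q^3 + 3*q^2 - 10*q - 24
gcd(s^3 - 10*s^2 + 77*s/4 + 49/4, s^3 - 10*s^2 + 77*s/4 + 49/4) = s^3 - 10*s^2 + 77*s/4 + 49/4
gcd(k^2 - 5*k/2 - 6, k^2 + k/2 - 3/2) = k + 3/2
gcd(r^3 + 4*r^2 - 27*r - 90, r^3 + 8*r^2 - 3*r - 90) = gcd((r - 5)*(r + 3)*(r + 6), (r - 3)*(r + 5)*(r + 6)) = r + 6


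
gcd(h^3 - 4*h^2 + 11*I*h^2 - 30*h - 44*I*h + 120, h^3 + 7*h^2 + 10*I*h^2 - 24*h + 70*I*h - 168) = h + 6*I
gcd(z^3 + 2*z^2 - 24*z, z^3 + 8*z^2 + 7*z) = z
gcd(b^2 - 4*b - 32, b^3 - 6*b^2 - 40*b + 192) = b - 8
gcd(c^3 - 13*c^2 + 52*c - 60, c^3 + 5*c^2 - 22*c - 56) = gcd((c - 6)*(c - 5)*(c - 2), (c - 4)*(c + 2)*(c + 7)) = 1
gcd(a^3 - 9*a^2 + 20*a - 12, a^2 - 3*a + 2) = a^2 - 3*a + 2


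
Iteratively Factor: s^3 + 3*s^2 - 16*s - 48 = (s + 3)*(s^2 - 16) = (s + 3)*(s + 4)*(s - 4)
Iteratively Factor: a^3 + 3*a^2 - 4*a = (a - 1)*(a^2 + 4*a) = (a - 1)*(a + 4)*(a)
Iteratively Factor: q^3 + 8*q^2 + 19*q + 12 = (q + 3)*(q^2 + 5*q + 4) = (q + 1)*(q + 3)*(q + 4)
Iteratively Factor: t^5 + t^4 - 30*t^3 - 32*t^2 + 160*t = (t + 4)*(t^4 - 3*t^3 - 18*t^2 + 40*t) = (t + 4)^2*(t^3 - 7*t^2 + 10*t) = (t - 2)*(t + 4)^2*(t^2 - 5*t) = t*(t - 2)*(t + 4)^2*(t - 5)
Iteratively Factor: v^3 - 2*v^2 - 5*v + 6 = (v + 2)*(v^2 - 4*v + 3) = (v - 3)*(v + 2)*(v - 1)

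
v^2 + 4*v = v*(v + 4)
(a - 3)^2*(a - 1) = a^3 - 7*a^2 + 15*a - 9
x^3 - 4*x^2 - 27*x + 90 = (x - 6)*(x - 3)*(x + 5)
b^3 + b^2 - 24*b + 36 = (b - 3)*(b - 2)*(b + 6)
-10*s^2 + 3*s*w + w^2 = (-2*s + w)*(5*s + w)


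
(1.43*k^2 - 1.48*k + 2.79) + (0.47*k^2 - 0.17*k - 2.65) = 1.9*k^2 - 1.65*k + 0.14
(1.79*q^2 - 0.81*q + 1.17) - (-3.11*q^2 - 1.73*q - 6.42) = 4.9*q^2 + 0.92*q + 7.59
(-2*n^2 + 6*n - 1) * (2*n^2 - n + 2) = -4*n^4 + 14*n^3 - 12*n^2 + 13*n - 2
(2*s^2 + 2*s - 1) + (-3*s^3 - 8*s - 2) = -3*s^3 + 2*s^2 - 6*s - 3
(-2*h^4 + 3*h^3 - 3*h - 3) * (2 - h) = 2*h^5 - 7*h^4 + 6*h^3 + 3*h^2 - 3*h - 6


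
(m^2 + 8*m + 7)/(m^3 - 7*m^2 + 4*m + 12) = (m + 7)/(m^2 - 8*m + 12)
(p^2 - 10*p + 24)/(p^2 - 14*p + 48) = (p - 4)/(p - 8)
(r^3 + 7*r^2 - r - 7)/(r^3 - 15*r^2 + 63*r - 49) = (r^2 + 8*r + 7)/(r^2 - 14*r + 49)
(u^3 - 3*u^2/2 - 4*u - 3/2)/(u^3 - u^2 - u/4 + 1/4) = 2*(u^2 - 2*u - 3)/(2*u^2 - 3*u + 1)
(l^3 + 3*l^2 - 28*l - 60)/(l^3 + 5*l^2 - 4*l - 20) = (l^2 + l - 30)/(l^2 + 3*l - 10)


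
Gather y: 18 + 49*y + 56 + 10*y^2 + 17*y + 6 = 10*y^2 + 66*y + 80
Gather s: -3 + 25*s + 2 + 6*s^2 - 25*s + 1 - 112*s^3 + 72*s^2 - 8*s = -112*s^3 + 78*s^2 - 8*s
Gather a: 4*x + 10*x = 14*x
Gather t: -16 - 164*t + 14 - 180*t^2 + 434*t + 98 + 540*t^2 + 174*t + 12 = 360*t^2 + 444*t + 108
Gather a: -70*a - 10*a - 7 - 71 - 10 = -80*a - 88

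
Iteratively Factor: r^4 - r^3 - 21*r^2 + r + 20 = (r + 1)*(r^3 - 2*r^2 - 19*r + 20) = (r + 1)*(r + 4)*(r^2 - 6*r + 5) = (r - 1)*(r + 1)*(r + 4)*(r - 5)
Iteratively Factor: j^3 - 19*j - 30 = (j + 2)*(j^2 - 2*j - 15) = (j - 5)*(j + 2)*(j + 3)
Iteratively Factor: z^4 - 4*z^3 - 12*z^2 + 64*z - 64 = (z + 4)*(z^3 - 8*z^2 + 20*z - 16) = (z - 2)*(z + 4)*(z^2 - 6*z + 8) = (z - 4)*(z - 2)*(z + 4)*(z - 2)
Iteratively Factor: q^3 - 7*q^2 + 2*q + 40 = (q + 2)*(q^2 - 9*q + 20) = (q - 4)*(q + 2)*(q - 5)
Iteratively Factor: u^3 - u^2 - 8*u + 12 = (u - 2)*(u^2 + u - 6) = (u - 2)^2*(u + 3)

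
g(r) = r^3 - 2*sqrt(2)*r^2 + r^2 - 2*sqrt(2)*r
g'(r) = 3*r^2 - 4*sqrt(2)*r + 2*r - 2*sqrt(2)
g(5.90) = 125.04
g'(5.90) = 80.03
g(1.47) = -4.93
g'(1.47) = -1.72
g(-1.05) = -0.20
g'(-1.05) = 4.32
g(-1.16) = -0.74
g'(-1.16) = 5.45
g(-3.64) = -62.16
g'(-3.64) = 50.23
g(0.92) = -3.37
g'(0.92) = -3.65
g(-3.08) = -37.85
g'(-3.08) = 36.89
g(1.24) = -4.41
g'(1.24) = -2.75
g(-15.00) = -3743.97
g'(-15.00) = 727.02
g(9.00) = 555.44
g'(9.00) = 207.26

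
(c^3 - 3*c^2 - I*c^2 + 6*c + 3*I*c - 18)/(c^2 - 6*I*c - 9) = (c^2 + c*(-3 + 2*I) - 6*I)/(c - 3*I)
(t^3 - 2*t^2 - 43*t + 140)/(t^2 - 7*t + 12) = (t^2 + 2*t - 35)/(t - 3)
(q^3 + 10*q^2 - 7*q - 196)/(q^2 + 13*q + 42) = (q^2 + 3*q - 28)/(q + 6)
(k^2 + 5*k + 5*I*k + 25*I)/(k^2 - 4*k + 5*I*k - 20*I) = (k + 5)/(k - 4)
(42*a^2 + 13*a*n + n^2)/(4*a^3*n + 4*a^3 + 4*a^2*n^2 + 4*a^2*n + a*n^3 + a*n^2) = (42*a^2 + 13*a*n + n^2)/(a*(4*a^2*n + 4*a^2 + 4*a*n^2 + 4*a*n + n^3 + n^2))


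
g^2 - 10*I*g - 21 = (g - 7*I)*(g - 3*I)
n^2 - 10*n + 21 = (n - 7)*(n - 3)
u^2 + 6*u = u*(u + 6)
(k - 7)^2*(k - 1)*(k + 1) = k^4 - 14*k^3 + 48*k^2 + 14*k - 49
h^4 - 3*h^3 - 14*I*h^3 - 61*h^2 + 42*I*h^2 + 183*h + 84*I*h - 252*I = (h - 3)*(h - 7*I)*(h - 4*I)*(h - 3*I)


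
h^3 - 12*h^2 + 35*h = h*(h - 7)*(h - 5)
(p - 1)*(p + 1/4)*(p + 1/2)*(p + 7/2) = p^4 + 13*p^3/4 - 3*p^2/2 - 37*p/16 - 7/16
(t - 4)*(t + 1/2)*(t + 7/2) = t^3 - 57*t/4 - 7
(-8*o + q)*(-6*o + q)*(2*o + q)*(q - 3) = 96*o^3*q - 288*o^3 + 20*o^2*q^2 - 60*o^2*q - 12*o*q^3 + 36*o*q^2 + q^4 - 3*q^3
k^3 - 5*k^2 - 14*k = k*(k - 7)*(k + 2)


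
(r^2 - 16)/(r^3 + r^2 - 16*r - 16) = 1/(r + 1)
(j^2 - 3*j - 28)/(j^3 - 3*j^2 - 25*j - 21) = (j + 4)/(j^2 + 4*j + 3)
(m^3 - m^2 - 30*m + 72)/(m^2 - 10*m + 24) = (m^2 + 3*m - 18)/(m - 6)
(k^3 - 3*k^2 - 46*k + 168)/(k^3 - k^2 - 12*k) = (k^2 + k - 42)/(k*(k + 3))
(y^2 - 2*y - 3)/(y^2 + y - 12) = (y + 1)/(y + 4)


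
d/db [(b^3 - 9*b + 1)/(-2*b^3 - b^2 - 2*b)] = (-b^4 - 40*b^3 - 3*b^2 + 2*b + 2)/(b^2*(4*b^4 + 4*b^3 + 9*b^2 + 4*b + 4))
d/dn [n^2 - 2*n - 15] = 2*n - 2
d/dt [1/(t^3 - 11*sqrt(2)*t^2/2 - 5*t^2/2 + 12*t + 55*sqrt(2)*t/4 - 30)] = 4*(-12*t^2 + 20*t + 44*sqrt(2)*t - 55*sqrt(2) - 48)/(4*t^3 - 22*sqrt(2)*t^2 - 10*t^2 + 48*t + 55*sqrt(2)*t - 120)^2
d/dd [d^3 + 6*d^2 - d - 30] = 3*d^2 + 12*d - 1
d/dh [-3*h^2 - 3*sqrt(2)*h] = -6*h - 3*sqrt(2)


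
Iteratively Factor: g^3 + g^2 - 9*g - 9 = (g + 1)*(g^2 - 9) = (g + 1)*(g + 3)*(g - 3)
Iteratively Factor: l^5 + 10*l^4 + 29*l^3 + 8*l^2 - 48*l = (l - 1)*(l^4 + 11*l^3 + 40*l^2 + 48*l) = (l - 1)*(l + 3)*(l^3 + 8*l^2 + 16*l) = (l - 1)*(l + 3)*(l + 4)*(l^2 + 4*l) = l*(l - 1)*(l + 3)*(l + 4)*(l + 4)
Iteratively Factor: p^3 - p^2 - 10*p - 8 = (p + 2)*(p^2 - 3*p - 4) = (p + 1)*(p + 2)*(p - 4)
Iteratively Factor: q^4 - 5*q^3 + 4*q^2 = (q - 4)*(q^3 - q^2) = q*(q - 4)*(q^2 - q) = q^2*(q - 4)*(q - 1)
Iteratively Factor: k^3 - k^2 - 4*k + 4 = (k + 2)*(k^2 - 3*k + 2) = (k - 2)*(k + 2)*(k - 1)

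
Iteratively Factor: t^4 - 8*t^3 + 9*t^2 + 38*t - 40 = (t - 4)*(t^3 - 4*t^2 - 7*t + 10) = (t - 4)*(t - 1)*(t^2 - 3*t - 10) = (t - 4)*(t - 1)*(t + 2)*(t - 5)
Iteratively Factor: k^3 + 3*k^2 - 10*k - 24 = (k - 3)*(k^2 + 6*k + 8) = (k - 3)*(k + 4)*(k + 2)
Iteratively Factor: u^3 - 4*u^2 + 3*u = (u)*(u^2 - 4*u + 3) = u*(u - 3)*(u - 1)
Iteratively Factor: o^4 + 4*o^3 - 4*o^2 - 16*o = (o)*(o^3 + 4*o^2 - 4*o - 16) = o*(o - 2)*(o^2 + 6*o + 8) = o*(o - 2)*(o + 2)*(o + 4)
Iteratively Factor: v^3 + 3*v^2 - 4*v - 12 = (v + 3)*(v^2 - 4) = (v - 2)*(v + 3)*(v + 2)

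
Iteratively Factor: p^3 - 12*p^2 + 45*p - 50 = (p - 2)*(p^2 - 10*p + 25) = (p - 5)*(p - 2)*(p - 5)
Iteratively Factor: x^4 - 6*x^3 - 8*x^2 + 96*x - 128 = (x - 4)*(x^3 - 2*x^2 - 16*x + 32) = (x - 4)*(x - 2)*(x^2 - 16) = (x - 4)*(x - 2)*(x + 4)*(x - 4)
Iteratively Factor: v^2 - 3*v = (v - 3)*(v)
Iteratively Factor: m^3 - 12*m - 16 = (m - 4)*(m^2 + 4*m + 4) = (m - 4)*(m + 2)*(m + 2)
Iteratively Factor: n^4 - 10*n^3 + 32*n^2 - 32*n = (n - 4)*(n^3 - 6*n^2 + 8*n) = (n - 4)*(n - 2)*(n^2 - 4*n) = n*(n - 4)*(n - 2)*(n - 4)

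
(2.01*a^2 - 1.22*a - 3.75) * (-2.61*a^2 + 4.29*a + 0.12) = -5.2461*a^4 + 11.8071*a^3 + 4.7949*a^2 - 16.2339*a - 0.45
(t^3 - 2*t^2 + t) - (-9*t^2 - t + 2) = t^3 + 7*t^2 + 2*t - 2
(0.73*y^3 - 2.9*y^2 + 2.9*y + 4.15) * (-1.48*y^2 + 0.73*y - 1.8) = -1.0804*y^5 + 4.8249*y^4 - 7.723*y^3 + 1.195*y^2 - 2.1905*y - 7.47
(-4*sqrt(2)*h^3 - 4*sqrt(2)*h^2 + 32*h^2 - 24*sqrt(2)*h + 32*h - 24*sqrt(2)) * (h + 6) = -4*sqrt(2)*h^4 - 28*sqrt(2)*h^3 + 32*h^3 - 48*sqrt(2)*h^2 + 224*h^2 - 168*sqrt(2)*h + 192*h - 144*sqrt(2)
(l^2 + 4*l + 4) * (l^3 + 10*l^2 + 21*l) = l^5 + 14*l^4 + 65*l^3 + 124*l^2 + 84*l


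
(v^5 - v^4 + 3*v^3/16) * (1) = v^5 - v^4 + 3*v^3/16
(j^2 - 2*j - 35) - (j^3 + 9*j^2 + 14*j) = -j^3 - 8*j^2 - 16*j - 35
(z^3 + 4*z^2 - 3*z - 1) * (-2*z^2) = -2*z^5 - 8*z^4 + 6*z^3 + 2*z^2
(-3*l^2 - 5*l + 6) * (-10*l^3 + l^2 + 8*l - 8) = 30*l^5 + 47*l^4 - 89*l^3 - 10*l^2 + 88*l - 48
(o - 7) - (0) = o - 7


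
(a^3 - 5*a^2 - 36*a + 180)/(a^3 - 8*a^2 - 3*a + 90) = (a + 6)/(a + 3)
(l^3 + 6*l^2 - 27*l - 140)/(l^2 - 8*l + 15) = (l^2 + 11*l + 28)/(l - 3)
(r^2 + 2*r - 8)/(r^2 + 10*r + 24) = (r - 2)/(r + 6)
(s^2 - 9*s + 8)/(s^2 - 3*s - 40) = (s - 1)/(s + 5)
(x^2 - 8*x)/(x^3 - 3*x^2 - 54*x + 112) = x/(x^2 + 5*x - 14)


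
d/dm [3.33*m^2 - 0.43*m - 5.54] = 6.66*m - 0.43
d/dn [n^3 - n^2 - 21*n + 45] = 3*n^2 - 2*n - 21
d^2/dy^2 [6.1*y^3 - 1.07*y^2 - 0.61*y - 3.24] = 36.6*y - 2.14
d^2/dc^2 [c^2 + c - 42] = 2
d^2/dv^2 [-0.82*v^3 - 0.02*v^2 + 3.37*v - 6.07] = -4.92*v - 0.04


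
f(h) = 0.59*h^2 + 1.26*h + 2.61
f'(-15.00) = -16.44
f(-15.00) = 116.46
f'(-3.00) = -2.28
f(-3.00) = 4.14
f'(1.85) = 3.44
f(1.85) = 6.96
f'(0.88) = 2.30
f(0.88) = 4.18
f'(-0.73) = 0.40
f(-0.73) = 2.00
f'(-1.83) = -0.90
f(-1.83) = 2.28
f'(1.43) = 2.95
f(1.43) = 5.62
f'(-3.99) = -3.45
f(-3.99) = 6.98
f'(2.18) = 3.83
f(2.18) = 8.16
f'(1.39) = 2.90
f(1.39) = 5.50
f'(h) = 1.18*h + 1.26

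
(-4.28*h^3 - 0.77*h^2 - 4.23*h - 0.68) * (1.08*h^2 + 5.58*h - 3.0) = -4.6224*h^5 - 24.714*h^4 + 3.975*h^3 - 22.0278*h^2 + 8.8956*h + 2.04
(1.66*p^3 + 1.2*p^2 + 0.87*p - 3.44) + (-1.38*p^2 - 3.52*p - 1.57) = 1.66*p^3 - 0.18*p^2 - 2.65*p - 5.01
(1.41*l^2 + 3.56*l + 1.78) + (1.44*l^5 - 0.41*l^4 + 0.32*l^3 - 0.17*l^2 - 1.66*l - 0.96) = 1.44*l^5 - 0.41*l^4 + 0.32*l^3 + 1.24*l^2 + 1.9*l + 0.82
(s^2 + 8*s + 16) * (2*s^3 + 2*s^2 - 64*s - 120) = 2*s^5 + 18*s^4 - 16*s^3 - 600*s^2 - 1984*s - 1920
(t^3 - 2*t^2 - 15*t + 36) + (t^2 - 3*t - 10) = t^3 - t^2 - 18*t + 26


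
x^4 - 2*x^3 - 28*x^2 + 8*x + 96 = (x - 6)*(x - 2)*(x + 2)*(x + 4)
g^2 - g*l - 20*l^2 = (g - 5*l)*(g + 4*l)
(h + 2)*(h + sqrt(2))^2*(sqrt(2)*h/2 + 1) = sqrt(2)*h^4/2 + sqrt(2)*h^3 + 3*h^3 + 3*sqrt(2)*h^2 + 6*h^2 + 2*h + 6*sqrt(2)*h + 4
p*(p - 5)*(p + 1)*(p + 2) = p^4 - 2*p^3 - 13*p^2 - 10*p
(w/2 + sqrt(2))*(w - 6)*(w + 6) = w^3/2 + sqrt(2)*w^2 - 18*w - 36*sqrt(2)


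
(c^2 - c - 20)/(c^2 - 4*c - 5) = (c + 4)/(c + 1)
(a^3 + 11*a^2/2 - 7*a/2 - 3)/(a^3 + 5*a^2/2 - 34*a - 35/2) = (a^2 + 5*a - 6)/(a^2 + 2*a - 35)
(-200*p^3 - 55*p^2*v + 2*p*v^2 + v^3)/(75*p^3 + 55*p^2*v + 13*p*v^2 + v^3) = (-8*p + v)/(3*p + v)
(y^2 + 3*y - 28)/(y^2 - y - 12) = (y + 7)/(y + 3)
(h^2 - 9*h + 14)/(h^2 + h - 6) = (h - 7)/(h + 3)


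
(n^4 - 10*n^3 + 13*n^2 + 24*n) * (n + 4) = n^5 - 6*n^4 - 27*n^3 + 76*n^2 + 96*n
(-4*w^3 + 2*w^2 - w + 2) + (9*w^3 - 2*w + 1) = 5*w^3 + 2*w^2 - 3*w + 3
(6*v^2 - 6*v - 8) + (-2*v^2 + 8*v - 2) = 4*v^2 + 2*v - 10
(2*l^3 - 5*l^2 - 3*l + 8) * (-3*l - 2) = -6*l^4 + 11*l^3 + 19*l^2 - 18*l - 16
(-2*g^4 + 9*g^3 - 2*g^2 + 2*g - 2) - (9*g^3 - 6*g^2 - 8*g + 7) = -2*g^4 + 4*g^2 + 10*g - 9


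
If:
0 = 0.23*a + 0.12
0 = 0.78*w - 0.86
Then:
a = -0.52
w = 1.10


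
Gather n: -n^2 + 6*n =-n^2 + 6*n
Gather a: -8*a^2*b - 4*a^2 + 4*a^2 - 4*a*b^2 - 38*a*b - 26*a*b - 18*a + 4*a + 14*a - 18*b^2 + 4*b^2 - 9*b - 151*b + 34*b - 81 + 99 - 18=-8*a^2*b + a*(-4*b^2 - 64*b) - 14*b^2 - 126*b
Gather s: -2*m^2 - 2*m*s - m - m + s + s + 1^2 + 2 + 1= -2*m^2 - 2*m + s*(2 - 2*m) + 4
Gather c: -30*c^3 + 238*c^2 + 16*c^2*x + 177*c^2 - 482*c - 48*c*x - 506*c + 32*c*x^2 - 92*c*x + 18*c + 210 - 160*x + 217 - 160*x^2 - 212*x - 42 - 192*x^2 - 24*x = -30*c^3 + c^2*(16*x + 415) + c*(32*x^2 - 140*x - 970) - 352*x^2 - 396*x + 385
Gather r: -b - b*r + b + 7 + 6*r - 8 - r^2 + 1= -r^2 + r*(6 - b)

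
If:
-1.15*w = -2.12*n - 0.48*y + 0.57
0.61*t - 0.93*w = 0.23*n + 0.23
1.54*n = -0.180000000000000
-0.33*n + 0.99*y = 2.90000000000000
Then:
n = -0.12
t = 1.09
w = 0.50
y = 2.89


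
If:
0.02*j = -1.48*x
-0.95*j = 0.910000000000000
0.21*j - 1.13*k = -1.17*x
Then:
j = -0.96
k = -0.16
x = 0.01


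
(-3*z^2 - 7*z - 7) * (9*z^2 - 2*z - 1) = -27*z^4 - 57*z^3 - 46*z^2 + 21*z + 7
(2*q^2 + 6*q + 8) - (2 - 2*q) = 2*q^2 + 8*q + 6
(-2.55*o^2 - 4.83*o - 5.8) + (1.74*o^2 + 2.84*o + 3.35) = -0.81*o^2 - 1.99*o - 2.45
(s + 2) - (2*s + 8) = -s - 6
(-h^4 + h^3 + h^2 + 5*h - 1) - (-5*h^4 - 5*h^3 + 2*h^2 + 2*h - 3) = 4*h^4 + 6*h^3 - h^2 + 3*h + 2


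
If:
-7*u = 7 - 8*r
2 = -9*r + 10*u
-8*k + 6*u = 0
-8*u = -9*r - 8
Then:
No Solution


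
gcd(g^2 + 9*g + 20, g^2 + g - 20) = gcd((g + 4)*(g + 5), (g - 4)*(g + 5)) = g + 5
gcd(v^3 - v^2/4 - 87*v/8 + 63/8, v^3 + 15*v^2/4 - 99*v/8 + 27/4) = v - 3/4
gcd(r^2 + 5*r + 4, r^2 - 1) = r + 1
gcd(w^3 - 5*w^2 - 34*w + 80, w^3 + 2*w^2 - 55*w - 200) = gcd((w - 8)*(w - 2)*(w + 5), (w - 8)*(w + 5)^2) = w^2 - 3*w - 40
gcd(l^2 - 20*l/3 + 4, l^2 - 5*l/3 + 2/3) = l - 2/3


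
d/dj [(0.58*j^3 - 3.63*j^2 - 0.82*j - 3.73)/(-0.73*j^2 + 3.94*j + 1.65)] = (-0.4234*j^4 + 4.5704*j^3 - 12.0298*j^2 - 17.4248*j + 13.3432)/(0.5329*j^4 - 5.7524*j^3 + 13.1146*j^2 + 13.002*j + 2.7225)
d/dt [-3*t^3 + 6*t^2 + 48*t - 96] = -9*t^2 + 12*t + 48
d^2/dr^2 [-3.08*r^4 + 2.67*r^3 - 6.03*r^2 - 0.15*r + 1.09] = -36.96*r^2 + 16.02*r - 12.06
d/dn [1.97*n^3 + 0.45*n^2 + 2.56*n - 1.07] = 5.91*n^2 + 0.9*n + 2.56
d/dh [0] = 0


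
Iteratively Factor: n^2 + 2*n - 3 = (n + 3)*(n - 1)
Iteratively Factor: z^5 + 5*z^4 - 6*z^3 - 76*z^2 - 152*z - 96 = (z + 2)*(z^4 + 3*z^3 - 12*z^2 - 52*z - 48) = (z - 4)*(z + 2)*(z^3 + 7*z^2 + 16*z + 12) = (z - 4)*(z + 2)*(z + 3)*(z^2 + 4*z + 4) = (z - 4)*(z + 2)^2*(z + 3)*(z + 2)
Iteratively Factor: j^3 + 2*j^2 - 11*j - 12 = (j - 3)*(j^2 + 5*j + 4) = (j - 3)*(j + 4)*(j + 1)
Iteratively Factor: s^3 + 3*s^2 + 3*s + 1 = (s + 1)*(s^2 + 2*s + 1) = (s + 1)^2*(s + 1)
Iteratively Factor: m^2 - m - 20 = (m - 5)*(m + 4)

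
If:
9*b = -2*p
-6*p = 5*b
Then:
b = 0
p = 0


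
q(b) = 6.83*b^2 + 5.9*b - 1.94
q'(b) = 13.66*b + 5.9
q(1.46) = 21.23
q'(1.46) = 25.84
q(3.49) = 101.84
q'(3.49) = 53.57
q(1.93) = 34.89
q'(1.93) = 32.26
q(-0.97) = -1.24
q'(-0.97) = -7.35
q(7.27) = 401.94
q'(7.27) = 105.21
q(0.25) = -0.04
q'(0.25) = 9.32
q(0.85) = 8.01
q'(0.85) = 17.51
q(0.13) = -1.06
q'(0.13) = 7.68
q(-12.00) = 910.78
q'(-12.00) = -158.02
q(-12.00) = 910.78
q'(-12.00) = -158.02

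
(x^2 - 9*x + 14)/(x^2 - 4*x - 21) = (x - 2)/(x + 3)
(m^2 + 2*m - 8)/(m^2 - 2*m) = (m + 4)/m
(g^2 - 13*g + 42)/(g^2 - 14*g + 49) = (g - 6)/(g - 7)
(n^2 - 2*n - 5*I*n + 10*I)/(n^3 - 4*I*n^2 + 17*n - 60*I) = (n - 2)/(n^2 + I*n + 12)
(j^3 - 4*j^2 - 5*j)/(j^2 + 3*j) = (j^2 - 4*j - 5)/(j + 3)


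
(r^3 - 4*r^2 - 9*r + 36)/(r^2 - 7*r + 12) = r + 3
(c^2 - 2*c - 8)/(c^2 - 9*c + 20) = (c + 2)/(c - 5)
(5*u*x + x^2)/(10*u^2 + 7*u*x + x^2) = x/(2*u + x)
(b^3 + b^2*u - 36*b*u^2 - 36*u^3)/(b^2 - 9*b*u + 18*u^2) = (-b^2 - 7*b*u - 6*u^2)/(-b + 3*u)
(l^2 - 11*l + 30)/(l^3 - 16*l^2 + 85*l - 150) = 1/(l - 5)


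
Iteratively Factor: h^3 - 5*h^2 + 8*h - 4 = (h - 2)*(h^2 - 3*h + 2) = (h - 2)*(h - 1)*(h - 2)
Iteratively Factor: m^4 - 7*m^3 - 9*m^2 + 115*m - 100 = (m - 5)*(m^3 - 2*m^2 - 19*m + 20) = (m - 5)^2*(m^2 + 3*m - 4) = (m - 5)^2*(m - 1)*(m + 4)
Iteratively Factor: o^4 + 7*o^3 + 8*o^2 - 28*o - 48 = (o + 2)*(o^3 + 5*o^2 - 2*o - 24) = (o + 2)*(o + 4)*(o^2 + o - 6) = (o - 2)*(o + 2)*(o + 4)*(o + 3)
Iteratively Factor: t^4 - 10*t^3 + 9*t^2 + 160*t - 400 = (t - 4)*(t^3 - 6*t^2 - 15*t + 100) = (t - 5)*(t - 4)*(t^2 - t - 20) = (t - 5)^2*(t - 4)*(t + 4)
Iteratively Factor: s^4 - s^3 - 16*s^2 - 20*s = (s + 2)*(s^3 - 3*s^2 - 10*s) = (s + 2)^2*(s^2 - 5*s) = s*(s + 2)^2*(s - 5)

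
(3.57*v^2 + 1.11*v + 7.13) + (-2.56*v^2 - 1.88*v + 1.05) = 1.01*v^2 - 0.77*v + 8.18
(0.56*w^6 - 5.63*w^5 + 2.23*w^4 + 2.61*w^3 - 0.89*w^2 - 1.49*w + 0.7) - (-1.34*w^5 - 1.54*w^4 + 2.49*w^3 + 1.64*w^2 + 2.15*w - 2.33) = 0.56*w^6 - 4.29*w^5 + 3.77*w^4 + 0.12*w^3 - 2.53*w^2 - 3.64*w + 3.03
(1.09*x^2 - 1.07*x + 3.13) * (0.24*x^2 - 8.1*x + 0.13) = 0.2616*x^4 - 9.0858*x^3 + 9.5599*x^2 - 25.4921*x + 0.4069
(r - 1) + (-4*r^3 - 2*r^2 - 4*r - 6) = -4*r^3 - 2*r^2 - 3*r - 7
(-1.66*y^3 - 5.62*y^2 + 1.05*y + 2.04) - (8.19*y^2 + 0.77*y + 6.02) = -1.66*y^3 - 13.81*y^2 + 0.28*y - 3.98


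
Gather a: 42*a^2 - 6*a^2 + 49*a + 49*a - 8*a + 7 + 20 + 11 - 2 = 36*a^2 + 90*a + 36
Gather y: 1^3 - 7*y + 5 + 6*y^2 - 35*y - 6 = 6*y^2 - 42*y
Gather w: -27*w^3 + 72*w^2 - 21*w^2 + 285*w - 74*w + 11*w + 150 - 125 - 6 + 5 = -27*w^3 + 51*w^2 + 222*w + 24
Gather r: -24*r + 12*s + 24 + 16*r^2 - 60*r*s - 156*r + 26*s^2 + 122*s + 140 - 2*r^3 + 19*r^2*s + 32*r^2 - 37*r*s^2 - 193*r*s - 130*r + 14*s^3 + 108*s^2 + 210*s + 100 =-2*r^3 + r^2*(19*s + 48) + r*(-37*s^2 - 253*s - 310) + 14*s^3 + 134*s^2 + 344*s + 264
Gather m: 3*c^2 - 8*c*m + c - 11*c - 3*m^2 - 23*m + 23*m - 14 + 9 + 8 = 3*c^2 - 8*c*m - 10*c - 3*m^2 + 3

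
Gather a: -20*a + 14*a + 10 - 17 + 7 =-6*a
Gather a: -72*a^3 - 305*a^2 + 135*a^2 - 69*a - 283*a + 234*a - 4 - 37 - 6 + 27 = -72*a^3 - 170*a^2 - 118*a - 20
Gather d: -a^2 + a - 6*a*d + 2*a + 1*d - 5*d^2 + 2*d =-a^2 + 3*a - 5*d^2 + d*(3 - 6*a)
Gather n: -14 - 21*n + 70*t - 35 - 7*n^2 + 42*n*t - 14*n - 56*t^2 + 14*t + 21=-7*n^2 + n*(42*t - 35) - 56*t^2 + 84*t - 28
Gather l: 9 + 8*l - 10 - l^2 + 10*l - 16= -l^2 + 18*l - 17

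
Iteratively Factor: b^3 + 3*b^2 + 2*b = (b + 1)*(b^2 + 2*b) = b*(b + 1)*(b + 2)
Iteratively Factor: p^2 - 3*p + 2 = (p - 1)*(p - 2)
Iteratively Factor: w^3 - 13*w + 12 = (w - 1)*(w^2 + w - 12) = (w - 1)*(w + 4)*(w - 3)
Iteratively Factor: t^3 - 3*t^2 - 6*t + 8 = (t - 1)*(t^2 - 2*t - 8) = (t - 1)*(t + 2)*(t - 4)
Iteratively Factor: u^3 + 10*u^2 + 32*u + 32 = (u + 4)*(u^2 + 6*u + 8) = (u + 4)^2*(u + 2)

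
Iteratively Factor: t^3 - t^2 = (t - 1)*(t^2) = t*(t - 1)*(t)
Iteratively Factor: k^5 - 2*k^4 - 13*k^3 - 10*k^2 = (k + 1)*(k^4 - 3*k^3 - 10*k^2) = k*(k + 1)*(k^3 - 3*k^2 - 10*k) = k^2*(k + 1)*(k^2 - 3*k - 10) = k^2*(k - 5)*(k + 1)*(k + 2)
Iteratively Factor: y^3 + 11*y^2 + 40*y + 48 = (y + 4)*(y^2 + 7*y + 12) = (y + 4)^2*(y + 3)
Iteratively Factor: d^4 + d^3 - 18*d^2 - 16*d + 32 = (d + 2)*(d^3 - d^2 - 16*d + 16) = (d - 4)*(d + 2)*(d^2 + 3*d - 4) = (d - 4)*(d - 1)*(d + 2)*(d + 4)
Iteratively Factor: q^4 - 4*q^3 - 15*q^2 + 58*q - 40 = (q - 1)*(q^3 - 3*q^2 - 18*q + 40) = (q - 2)*(q - 1)*(q^2 - q - 20) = (q - 2)*(q - 1)*(q + 4)*(q - 5)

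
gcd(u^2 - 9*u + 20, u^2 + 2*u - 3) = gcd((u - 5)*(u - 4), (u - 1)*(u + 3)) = 1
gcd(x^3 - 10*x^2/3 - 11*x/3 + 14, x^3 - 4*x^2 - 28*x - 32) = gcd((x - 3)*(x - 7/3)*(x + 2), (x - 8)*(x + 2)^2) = x + 2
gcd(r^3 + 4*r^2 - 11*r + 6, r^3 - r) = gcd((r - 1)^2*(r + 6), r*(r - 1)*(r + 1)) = r - 1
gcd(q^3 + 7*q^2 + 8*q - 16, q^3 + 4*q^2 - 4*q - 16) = q + 4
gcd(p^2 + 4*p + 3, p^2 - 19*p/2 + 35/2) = 1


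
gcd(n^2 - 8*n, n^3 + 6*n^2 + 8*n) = n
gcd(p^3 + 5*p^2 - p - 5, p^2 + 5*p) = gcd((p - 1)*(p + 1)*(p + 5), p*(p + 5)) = p + 5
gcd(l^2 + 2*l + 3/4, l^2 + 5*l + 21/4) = l + 3/2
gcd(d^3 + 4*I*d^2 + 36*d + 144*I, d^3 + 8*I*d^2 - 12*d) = d + 6*I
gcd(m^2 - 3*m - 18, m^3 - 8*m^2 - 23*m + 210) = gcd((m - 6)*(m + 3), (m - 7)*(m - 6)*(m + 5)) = m - 6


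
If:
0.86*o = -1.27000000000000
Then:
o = -1.48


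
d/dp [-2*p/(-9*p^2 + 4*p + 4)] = 2*(-9*p^2 - 4)/(81*p^4 - 72*p^3 - 56*p^2 + 32*p + 16)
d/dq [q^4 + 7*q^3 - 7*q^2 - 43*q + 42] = 4*q^3 + 21*q^2 - 14*q - 43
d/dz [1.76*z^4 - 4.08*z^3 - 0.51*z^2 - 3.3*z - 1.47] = 7.04*z^3 - 12.24*z^2 - 1.02*z - 3.3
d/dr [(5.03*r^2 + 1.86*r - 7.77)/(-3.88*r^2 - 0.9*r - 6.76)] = (2.6898*r^2 - 128.3008*r - 19.5666)/(15.0544*r^4 + 6.984*r^3 + 53.2676*r^2 + 12.168*r + 45.6976)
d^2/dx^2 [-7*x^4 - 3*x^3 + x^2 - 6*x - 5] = -84*x^2 - 18*x + 2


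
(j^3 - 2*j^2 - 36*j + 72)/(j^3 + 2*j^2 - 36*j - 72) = (j - 2)/(j + 2)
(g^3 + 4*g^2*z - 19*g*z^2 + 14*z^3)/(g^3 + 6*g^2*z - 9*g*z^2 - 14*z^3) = (g - z)/(g + z)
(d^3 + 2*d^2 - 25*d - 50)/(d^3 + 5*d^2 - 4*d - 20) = (d - 5)/(d - 2)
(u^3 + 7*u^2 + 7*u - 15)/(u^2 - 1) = (u^2 + 8*u + 15)/(u + 1)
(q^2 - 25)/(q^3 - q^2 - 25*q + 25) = 1/(q - 1)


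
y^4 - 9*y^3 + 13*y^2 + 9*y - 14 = (y - 7)*(y - 2)*(y - 1)*(y + 1)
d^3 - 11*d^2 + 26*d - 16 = (d - 8)*(d - 2)*(d - 1)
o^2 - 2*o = o*(o - 2)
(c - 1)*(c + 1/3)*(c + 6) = c^3 + 16*c^2/3 - 13*c/3 - 2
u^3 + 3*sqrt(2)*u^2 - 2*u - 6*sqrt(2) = (u - sqrt(2))*(u + sqrt(2))*(u + 3*sqrt(2))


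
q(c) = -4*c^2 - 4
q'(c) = -8*c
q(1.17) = -9.48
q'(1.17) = -9.36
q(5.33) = -117.64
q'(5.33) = -42.64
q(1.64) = -14.76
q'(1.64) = -13.12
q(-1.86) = -17.84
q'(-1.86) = 14.88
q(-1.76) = -16.39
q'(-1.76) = 14.08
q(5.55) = -127.21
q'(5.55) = -44.40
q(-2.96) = -39.05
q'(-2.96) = 23.68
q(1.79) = -16.82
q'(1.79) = -14.32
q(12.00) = -580.00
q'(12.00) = -96.00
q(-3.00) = -40.00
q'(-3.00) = 24.00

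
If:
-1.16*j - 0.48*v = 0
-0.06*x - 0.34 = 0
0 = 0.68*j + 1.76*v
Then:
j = 0.00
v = 0.00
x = -5.67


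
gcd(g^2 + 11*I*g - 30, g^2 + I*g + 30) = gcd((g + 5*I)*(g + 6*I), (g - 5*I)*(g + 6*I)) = g + 6*I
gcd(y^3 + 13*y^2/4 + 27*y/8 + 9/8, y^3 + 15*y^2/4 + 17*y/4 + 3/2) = y^2 + 7*y/4 + 3/4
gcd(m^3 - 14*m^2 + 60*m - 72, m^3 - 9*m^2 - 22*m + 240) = m - 6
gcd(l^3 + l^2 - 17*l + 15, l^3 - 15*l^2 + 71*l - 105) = l - 3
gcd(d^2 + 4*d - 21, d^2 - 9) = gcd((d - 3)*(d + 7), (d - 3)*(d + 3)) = d - 3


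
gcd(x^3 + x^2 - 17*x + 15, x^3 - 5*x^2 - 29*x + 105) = x^2 + 2*x - 15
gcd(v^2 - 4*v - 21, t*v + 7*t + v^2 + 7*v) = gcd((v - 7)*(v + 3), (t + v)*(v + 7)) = 1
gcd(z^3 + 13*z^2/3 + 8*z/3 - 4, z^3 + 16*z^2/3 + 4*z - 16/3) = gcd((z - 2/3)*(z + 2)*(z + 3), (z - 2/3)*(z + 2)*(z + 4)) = z^2 + 4*z/3 - 4/3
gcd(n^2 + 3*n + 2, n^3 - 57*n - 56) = n + 1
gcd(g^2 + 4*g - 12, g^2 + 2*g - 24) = g + 6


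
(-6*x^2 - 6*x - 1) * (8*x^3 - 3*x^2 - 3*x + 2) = -48*x^5 - 30*x^4 + 28*x^3 + 9*x^2 - 9*x - 2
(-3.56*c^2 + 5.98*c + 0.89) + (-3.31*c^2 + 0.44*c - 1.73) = -6.87*c^2 + 6.42*c - 0.84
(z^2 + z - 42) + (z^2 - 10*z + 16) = 2*z^2 - 9*z - 26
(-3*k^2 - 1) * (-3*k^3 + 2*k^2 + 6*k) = 9*k^5 - 6*k^4 - 15*k^3 - 2*k^2 - 6*k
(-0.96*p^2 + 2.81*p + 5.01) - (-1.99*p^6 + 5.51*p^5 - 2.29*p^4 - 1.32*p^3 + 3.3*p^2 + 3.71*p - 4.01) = 1.99*p^6 - 5.51*p^5 + 2.29*p^4 + 1.32*p^3 - 4.26*p^2 - 0.9*p + 9.02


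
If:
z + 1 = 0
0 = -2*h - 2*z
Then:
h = 1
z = -1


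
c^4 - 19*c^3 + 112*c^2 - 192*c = c*(c - 8)^2*(c - 3)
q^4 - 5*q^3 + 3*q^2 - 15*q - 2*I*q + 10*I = (q - 5)*(q - I)^2*(q + 2*I)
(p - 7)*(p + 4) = p^2 - 3*p - 28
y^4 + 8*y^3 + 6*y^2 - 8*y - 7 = (y - 1)*(y + 1)^2*(y + 7)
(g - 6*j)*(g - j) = g^2 - 7*g*j + 6*j^2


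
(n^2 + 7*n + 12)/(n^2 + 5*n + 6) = (n + 4)/(n + 2)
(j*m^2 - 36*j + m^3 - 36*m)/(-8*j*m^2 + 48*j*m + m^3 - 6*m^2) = (-j*m - 6*j - m^2 - 6*m)/(m*(8*j - m))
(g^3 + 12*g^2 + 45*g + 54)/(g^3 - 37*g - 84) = (g^2 + 9*g + 18)/(g^2 - 3*g - 28)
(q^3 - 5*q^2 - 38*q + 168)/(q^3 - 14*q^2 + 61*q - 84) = (q + 6)/(q - 3)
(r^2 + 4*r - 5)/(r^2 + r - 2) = (r + 5)/(r + 2)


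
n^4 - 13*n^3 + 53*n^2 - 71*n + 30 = (n - 6)*(n - 5)*(n - 1)^2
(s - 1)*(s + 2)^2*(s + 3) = s^4 + 6*s^3 + 9*s^2 - 4*s - 12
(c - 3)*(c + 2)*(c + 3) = c^3 + 2*c^2 - 9*c - 18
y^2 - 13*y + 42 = (y - 7)*(y - 6)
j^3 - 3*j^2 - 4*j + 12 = (j - 3)*(j - 2)*(j + 2)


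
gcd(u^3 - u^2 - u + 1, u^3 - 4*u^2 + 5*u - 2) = u^2 - 2*u + 1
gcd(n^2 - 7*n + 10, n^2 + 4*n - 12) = n - 2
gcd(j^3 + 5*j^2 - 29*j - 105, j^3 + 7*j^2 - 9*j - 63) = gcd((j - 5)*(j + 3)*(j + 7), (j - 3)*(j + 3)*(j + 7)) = j^2 + 10*j + 21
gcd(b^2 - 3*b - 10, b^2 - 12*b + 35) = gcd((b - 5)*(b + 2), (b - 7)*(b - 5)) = b - 5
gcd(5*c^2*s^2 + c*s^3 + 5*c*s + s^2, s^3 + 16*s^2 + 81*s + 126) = 1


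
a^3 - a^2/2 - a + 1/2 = (a - 1)*(a - 1/2)*(a + 1)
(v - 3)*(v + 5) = v^2 + 2*v - 15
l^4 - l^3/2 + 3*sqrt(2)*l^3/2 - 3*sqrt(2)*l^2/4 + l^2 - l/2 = l*(l - 1/2)*(l + sqrt(2)/2)*(l + sqrt(2))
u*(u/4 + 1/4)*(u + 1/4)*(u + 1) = u^4/4 + 9*u^3/16 + 3*u^2/8 + u/16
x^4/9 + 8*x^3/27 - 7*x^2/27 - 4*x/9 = x*(x/3 + 1/3)*(x/3 + 1)*(x - 4/3)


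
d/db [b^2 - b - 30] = 2*b - 1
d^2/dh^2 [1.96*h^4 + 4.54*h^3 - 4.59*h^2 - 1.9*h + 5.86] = 23.52*h^2 + 27.24*h - 9.18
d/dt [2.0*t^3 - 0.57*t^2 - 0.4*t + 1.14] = 6.0*t^2 - 1.14*t - 0.4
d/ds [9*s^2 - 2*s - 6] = 18*s - 2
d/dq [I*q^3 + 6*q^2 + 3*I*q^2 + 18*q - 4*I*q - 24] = 3*I*q^2 + 6*q*(2 + I) + 18 - 4*I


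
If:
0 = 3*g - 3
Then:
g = 1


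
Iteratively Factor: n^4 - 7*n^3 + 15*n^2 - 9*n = (n - 3)*(n^3 - 4*n^2 + 3*n) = (n - 3)^2*(n^2 - n) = (n - 3)^2*(n - 1)*(n)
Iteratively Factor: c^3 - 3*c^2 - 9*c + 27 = (c - 3)*(c^2 - 9) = (c - 3)*(c + 3)*(c - 3)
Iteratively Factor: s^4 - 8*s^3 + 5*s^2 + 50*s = (s)*(s^3 - 8*s^2 + 5*s + 50) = s*(s + 2)*(s^2 - 10*s + 25) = s*(s - 5)*(s + 2)*(s - 5)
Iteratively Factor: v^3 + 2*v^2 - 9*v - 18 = (v + 3)*(v^2 - v - 6) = (v + 2)*(v + 3)*(v - 3)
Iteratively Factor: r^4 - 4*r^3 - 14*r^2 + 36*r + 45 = (r + 1)*(r^3 - 5*r^2 - 9*r + 45) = (r + 1)*(r + 3)*(r^2 - 8*r + 15) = (r - 5)*(r + 1)*(r + 3)*(r - 3)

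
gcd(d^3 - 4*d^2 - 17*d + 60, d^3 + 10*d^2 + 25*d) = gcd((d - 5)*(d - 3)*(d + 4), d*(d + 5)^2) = 1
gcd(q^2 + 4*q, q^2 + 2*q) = q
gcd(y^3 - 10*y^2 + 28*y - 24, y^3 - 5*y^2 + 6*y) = y - 2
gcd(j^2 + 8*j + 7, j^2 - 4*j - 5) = j + 1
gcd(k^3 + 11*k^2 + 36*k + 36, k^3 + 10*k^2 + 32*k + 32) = k + 2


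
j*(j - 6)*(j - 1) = j^3 - 7*j^2 + 6*j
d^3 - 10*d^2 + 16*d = d*(d - 8)*(d - 2)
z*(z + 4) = z^2 + 4*z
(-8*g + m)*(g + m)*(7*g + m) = -56*g^3 - 57*g^2*m + m^3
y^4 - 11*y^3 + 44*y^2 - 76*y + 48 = (y - 4)*(y - 3)*(y - 2)^2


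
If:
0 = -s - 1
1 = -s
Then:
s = -1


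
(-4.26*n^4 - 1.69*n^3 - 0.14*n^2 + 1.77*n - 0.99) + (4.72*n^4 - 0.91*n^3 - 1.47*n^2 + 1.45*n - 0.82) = 0.46*n^4 - 2.6*n^3 - 1.61*n^2 + 3.22*n - 1.81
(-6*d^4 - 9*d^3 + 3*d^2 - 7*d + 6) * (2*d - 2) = -12*d^5 - 6*d^4 + 24*d^3 - 20*d^2 + 26*d - 12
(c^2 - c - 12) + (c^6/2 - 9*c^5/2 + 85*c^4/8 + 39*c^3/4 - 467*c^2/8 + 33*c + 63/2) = c^6/2 - 9*c^5/2 + 85*c^4/8 + 39*c^3/4 - 459*c^2/8 + 32*c + 39/2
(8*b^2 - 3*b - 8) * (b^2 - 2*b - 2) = 8*b^4 - 19*b^3 - 18*b^2 + 22*b + 16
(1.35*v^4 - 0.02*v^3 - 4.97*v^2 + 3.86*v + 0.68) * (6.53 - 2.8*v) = -3.78*v^5 + 8.8715*v^4 + 13.7854*v^3 - 43.2621*v^2 + 23.3018*v + 4.4404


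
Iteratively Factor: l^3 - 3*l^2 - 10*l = (l)*(l^2 - 3*l - 10) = l*(l - 5)*(l + 2)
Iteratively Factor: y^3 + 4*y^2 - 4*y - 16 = (y + 4)*(y^2 - 4) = (y - 2)*(y + 4)*(y + 2)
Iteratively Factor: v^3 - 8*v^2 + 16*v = (v)*(v^2 - 8*v + 16) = v*(v - 4)*(v - 4)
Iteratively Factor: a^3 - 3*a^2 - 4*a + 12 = (a - 3)*(a^2 - 4) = (a - 3)*(a + 2)*(a - 2)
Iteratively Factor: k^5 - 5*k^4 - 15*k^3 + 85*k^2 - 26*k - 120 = (k + 4)*(k^4 - 9*k^3 + 21*k^2 + k - 30) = (k - 2)*(k + 4)*(k^3 - 7*k^2 + 7*k + 15) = (k - 3)*(k - 2)*(k + 4)*(k^2 - 4*k - 5) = (k - 3)*(k - 2)*(k + 1)*(k + 4)*(k - 5)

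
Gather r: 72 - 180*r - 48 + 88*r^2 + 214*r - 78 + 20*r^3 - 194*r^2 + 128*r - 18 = 20*r^3 - 106*r^2 + 162*r - 72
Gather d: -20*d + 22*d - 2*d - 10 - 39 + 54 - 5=0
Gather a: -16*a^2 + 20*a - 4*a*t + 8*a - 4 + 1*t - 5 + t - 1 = -16*a^2 + a*(28 - 4*t) + 2*t - 10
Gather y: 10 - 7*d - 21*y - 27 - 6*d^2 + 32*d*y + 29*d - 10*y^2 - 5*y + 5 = -6*d^2 + 22*d - 10*y^2 + y*(32*d - 26) - 12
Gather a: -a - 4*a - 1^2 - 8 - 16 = -5*a - 25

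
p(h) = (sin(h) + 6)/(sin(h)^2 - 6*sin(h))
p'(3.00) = -49.65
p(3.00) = -7.43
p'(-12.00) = 2.87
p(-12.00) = -2.23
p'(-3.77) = -2.29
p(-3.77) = -2.07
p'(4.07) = -0.91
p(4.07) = 0.95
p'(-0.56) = 2.96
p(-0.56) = 1.58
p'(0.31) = 10.17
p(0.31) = -3.63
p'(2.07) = -0.58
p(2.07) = -1.53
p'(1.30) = 0.27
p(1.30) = -1.43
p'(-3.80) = -2.06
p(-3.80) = -2.01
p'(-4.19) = -0.63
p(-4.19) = -1.54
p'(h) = (-2*sin(h)*cos(h) + 6*cos(h))*(sin(h) + 6)/(sin(h)^2 - 6*sin(h))^2 + cos(h)/(sin(h)^2 - 6*sin(h))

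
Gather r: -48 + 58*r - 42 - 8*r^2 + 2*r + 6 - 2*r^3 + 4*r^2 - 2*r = -2*r^3 - 4*r^2 + 58*r - 84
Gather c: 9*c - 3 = 9*c - 3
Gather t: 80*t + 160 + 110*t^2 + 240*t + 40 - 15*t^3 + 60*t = -15*t^3 + 110*t^2 + 380*t + 200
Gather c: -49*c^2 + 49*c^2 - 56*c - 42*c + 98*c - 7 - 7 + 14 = 0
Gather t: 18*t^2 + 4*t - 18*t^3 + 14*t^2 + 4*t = -18*t^3 + 32*t^2 + 8*t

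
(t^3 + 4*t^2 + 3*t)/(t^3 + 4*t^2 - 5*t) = (t^2 + 4*t + 3)/(t^2 + 4*t - 5)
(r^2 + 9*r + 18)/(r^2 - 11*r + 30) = (r^2 + 9*r + 18)/(r^2 - 11*r + 30)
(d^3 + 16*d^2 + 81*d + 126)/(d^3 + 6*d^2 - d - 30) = (d^2 + 13*d + 42)/(d^2 + 3*d - 10)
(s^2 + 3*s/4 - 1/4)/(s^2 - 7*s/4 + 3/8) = 2*(s + 1)/(2*s - 3)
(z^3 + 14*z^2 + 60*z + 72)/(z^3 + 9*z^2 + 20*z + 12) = (z + 6)/(z + 1)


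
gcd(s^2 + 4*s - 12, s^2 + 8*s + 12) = s + 6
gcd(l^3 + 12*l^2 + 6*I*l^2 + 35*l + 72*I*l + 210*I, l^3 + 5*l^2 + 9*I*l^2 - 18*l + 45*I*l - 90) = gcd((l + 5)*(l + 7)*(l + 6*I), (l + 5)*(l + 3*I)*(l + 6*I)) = l^2 + l*(5 + 6*I) + 30*I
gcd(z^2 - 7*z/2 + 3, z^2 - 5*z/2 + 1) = z - 2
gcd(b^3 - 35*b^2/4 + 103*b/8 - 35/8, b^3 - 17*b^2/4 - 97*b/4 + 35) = b^2 - 33*b/4 + 35/4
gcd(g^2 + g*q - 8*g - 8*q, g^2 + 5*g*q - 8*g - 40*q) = g - 8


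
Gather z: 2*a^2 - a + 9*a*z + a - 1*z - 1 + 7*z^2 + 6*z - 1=2*a^2 + 7*z^2 + z*(9*a + 5) - 2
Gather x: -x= -x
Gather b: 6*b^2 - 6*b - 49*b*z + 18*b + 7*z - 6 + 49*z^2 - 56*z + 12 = 6*b^2 + b*(12 - 49*z) + 49*z^2 - 49*z + 6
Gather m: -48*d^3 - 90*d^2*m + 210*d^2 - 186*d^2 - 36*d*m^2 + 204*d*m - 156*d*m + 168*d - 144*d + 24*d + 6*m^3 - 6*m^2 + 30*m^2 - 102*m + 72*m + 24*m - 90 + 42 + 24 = -48*d^3 + 24*d^2 + 48*d + 6*m^3 + m^2*(24 - 36*d) + m*(-90*d^2 + 48*d - 6) - 24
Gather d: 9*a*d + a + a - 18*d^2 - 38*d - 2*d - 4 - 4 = 2*a - 18*d^2 + d*(9*a - 40) - 8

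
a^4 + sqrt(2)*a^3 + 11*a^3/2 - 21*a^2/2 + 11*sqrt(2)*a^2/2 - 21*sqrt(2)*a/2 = a*(a - 3/2)*(a + 7)*(a + sqrt(2))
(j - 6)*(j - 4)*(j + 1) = j^3 - 9*j^2 + 14*j + 24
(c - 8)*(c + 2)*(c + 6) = c^3 - 52*c - 96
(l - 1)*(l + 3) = l^2 + 2*l - 3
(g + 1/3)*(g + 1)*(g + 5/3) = g^3 + 3*g^2 + 23*g/9 + 5/9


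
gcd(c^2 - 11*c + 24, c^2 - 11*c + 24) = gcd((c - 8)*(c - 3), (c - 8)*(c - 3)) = c^2 - 11*c + 24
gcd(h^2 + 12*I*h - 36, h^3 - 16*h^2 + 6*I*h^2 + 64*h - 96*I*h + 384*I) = h + 6*I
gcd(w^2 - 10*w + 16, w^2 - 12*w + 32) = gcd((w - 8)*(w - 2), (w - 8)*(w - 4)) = w - 8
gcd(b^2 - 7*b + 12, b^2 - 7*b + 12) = b^2 - 7*b + 12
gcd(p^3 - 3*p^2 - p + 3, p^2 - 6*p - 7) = p + 1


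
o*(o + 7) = o^2 + 7*o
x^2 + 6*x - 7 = (x - 1)*(x + 7)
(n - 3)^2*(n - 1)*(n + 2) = n^4 - 5*n^3 + n^2 + 21*n - 18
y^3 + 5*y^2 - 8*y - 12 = (y - 2)*(y + 1)*(y + 6)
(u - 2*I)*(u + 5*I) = u^2 + 3*I*u + 10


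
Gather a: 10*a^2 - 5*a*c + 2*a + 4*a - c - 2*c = 10*a^2 + a*(6 - 5*c) - 3*c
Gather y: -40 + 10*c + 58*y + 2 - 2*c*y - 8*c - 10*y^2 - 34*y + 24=2*c - 10*y^2 + y*(24 - 2*c) - 14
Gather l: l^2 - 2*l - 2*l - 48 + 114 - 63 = l^2 - 4*l + 3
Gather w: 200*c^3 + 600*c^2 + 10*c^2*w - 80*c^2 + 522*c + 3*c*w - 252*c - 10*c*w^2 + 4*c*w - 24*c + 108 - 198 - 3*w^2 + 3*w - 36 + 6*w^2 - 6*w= 200*c^3 + 520*c^2 + 246*c + w^2*(3 - 10*c) + w*(10*c^2 + 7*c - 3) - 126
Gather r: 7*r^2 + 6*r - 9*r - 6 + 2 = 7*r^2 - 3*r - 4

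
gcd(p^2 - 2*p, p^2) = p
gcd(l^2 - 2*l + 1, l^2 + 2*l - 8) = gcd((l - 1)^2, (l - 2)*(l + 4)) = 1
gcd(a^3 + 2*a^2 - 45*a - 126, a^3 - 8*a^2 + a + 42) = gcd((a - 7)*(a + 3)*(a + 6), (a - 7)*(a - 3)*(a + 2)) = a - 7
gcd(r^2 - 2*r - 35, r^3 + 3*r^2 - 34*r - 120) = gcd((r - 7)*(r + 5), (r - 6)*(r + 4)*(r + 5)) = r + 5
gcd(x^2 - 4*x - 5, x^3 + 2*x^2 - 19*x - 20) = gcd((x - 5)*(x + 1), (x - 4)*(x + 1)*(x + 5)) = x + 1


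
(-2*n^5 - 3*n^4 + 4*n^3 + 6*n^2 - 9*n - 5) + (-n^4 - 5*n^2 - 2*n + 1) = -2*n^5 - 4*n^4 + 4*n^3 + n^2 - 11*n - 4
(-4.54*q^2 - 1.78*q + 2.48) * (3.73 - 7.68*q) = 34.8672*q^3 - 3.2638*q^2 - 25.6858*q + 9.2504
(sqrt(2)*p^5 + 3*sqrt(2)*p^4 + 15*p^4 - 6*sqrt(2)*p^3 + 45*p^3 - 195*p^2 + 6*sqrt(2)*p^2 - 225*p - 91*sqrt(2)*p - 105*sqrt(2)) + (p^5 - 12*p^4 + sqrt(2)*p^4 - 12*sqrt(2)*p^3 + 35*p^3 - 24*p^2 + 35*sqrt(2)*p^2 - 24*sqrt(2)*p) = p^5 + sqrt(2)*p^5 + 3*p^4 + 4*sqrt(2)*p^4 - 18*sqrt(2)*p^3 + 80*p^3 - 219*p^2 + 41*sqrt(2)*p^2 - 225*p - 115*sqrt(2)*p - 105*sqrt(2)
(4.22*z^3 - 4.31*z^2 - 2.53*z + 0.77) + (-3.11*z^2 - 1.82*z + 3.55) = 4.22*z^3 - 7.42*z^2 - 4.35*z + 4.32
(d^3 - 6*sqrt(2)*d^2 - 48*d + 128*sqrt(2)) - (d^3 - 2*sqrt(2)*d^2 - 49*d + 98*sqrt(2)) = -4*sqrt(2)*d^2 + d + 30*sqrt(2)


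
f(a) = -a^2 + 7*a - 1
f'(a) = 7 - 2*a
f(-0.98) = -8.82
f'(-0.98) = 8.96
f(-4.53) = -53.23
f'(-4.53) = 16.06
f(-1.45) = -13.25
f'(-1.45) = 9.90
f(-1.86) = -17.48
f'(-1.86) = 10.72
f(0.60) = 2.84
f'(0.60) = 5.80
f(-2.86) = -29.20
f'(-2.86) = 12.72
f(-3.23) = -34.04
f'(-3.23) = 13.46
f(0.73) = 3.58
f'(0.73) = 5.54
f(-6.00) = -79.00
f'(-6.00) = 19.00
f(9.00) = -19.00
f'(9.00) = -11.00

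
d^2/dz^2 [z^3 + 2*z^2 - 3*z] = 6*z + 4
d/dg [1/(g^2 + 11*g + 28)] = (-2*g - 11)/(g^2 + 11*g + 28)^2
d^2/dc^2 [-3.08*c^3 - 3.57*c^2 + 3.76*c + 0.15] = -18.48*c - 7.14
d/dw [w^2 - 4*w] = 2*w - 4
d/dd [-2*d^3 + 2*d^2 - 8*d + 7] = -6*d^2 + 4*d - 8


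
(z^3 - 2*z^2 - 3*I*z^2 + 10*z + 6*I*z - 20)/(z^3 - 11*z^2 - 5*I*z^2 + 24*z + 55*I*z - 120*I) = (z^2 + 2*z*(-1 + I) - 4*I)/(z^2 - 11*z + 24)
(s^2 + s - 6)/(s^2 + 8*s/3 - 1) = 3*(s - 2)/(3*s - 1)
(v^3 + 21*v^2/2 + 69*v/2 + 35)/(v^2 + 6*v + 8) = (2*v^2 + 17*v + 35)/(2*(v + 4))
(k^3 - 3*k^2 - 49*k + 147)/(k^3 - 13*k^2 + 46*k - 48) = (k^2 - 49)/(k^2 - 10*k + 16)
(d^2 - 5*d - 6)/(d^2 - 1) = (d - 6)/(d - 1)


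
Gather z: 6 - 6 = 0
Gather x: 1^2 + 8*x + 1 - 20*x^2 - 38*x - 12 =-20*x^2 - 30*x - 10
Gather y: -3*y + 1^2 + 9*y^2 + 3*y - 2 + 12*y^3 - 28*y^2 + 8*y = 12*y^3 - 19*y^2 + 8*y - 1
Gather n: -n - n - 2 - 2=-2*n - 4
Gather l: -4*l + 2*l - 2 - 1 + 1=-2*l - 2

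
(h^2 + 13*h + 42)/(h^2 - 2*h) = (h^2 + 13*h + 42)/(h*(h - 2))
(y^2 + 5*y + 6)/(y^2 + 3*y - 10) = (y^2 + 5*y + 6)/(y^2 + 3*y - 10)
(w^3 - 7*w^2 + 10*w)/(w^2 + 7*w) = (w^2 - 7*w + 10)/(w + 7)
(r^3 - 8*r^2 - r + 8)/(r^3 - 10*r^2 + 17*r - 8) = (r + 1)/(r - 1)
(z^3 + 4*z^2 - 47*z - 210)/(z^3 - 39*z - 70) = (z + 6)/(z + 2)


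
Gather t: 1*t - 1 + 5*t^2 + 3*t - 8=5*t^2 + 4*t - 9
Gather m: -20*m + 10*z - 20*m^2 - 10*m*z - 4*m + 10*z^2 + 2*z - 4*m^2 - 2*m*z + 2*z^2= -24*m^2 + m*(-12*z - 24) + 12*z^2 + 12*z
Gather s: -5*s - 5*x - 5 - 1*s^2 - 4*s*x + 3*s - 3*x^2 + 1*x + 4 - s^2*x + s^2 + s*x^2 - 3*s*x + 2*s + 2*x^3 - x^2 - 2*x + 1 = -s^2*x + s*(x^2 - 7*x) + 2*x^3 - 4*x^2 - 6*x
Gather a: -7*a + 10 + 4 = 14 - 7*a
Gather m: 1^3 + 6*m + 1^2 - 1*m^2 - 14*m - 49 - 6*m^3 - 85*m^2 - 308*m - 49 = -6*m^3 - 86*m^2 - 316*m - 96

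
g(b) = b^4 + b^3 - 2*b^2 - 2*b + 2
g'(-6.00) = -734.00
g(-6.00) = 1022.00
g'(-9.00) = -2639.00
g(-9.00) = 5690.00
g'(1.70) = 19.52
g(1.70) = 6.09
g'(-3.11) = -80.86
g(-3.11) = 52.35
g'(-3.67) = -144.64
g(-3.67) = 114.38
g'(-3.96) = -187.51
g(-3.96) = 162.37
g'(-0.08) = -1.66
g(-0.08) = 2.15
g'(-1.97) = -13.06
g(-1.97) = 5.59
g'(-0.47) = 0.13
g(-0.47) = 2.44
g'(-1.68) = -5.78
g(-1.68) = 2.94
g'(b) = 4*b^3 + 3*b^2 - 4*b - 2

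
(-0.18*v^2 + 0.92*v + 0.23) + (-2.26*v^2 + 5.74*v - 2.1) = -2.44*v^2 + 6.66*v - 1.87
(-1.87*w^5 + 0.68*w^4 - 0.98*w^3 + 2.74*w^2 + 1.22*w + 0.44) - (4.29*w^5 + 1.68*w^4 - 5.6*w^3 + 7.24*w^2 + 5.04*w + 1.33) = -6.16*w^5 - 1.0*w^4 + 4.62*w^3 - 4.5*w^2 - 3.82*w - 0.89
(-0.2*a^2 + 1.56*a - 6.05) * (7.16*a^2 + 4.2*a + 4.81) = -1.432*a^4 + 10.3296*a^3 - 37.728*a^2 - 17.9064*a - 29.1005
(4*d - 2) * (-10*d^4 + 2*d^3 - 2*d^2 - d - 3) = -40*d^5 + 28*d^4 - 12*d^3 - 10*d + 6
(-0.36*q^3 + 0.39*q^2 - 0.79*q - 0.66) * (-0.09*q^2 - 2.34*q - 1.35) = 0.0324*q^5 + 0.8073*q^4 - 0.3555*q^3 + 1.3815*q^2 + 2.6109*q + 0.891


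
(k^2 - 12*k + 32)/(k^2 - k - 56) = (k - 4)/(k + 7)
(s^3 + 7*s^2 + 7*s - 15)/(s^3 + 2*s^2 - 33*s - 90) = (s - 1)/(s - 6)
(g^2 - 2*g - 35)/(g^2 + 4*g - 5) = (g - 7)/(g - 1)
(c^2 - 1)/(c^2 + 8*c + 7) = (c - 1)/(c + 7)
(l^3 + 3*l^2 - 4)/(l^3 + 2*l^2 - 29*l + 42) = (l^3 + 3*l^2 - 4)/(l^3 + 2*l^2 - 29*l + 42)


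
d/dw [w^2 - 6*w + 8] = 2*w - 6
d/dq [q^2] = 2*q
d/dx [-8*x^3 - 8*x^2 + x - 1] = -24*x^2 - 16*x + 1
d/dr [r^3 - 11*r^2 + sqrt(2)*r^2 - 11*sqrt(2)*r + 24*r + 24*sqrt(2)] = 3*r^2 - 22*r + 2*sqrt(2)*r - 11*sqrt(2) + 24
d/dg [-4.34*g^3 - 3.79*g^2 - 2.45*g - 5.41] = -13.02*g^2 - 7.58*g - 2.45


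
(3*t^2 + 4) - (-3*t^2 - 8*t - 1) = 6*t^2 + 8*t + 5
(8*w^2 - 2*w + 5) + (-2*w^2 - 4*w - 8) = 6*w^2 - 6*w - 3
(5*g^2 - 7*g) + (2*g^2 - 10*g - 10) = 7*g^2 - 17*g - 10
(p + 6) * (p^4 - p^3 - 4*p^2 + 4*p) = p^5 + 5*p^4 - 10*p^3 - 20*p^2 + 24*p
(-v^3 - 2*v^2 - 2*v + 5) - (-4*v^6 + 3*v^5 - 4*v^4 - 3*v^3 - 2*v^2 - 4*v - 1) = 4*v^6 - 3*v^5 + 4*v^4 + 2*v^3 + 2*v + 6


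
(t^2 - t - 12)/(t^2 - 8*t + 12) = (t^2 - t - 12)/(t^2 - 8*t + 12)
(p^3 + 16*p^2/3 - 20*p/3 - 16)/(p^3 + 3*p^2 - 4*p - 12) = (p^2 + 22*p/3 + 8)/(p^2 + 5*p + 6)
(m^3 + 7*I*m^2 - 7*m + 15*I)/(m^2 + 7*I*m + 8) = (m^2 + 8*I*m - 15)/(m + 8*I)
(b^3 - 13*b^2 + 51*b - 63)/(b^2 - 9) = (b^2 - 10*b + 21)/(b + 3)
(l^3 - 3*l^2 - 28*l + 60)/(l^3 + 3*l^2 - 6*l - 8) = (l^2 - l - 30)/(l^2 + 5*l + 4)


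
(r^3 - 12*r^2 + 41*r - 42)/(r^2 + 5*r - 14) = (r^2 - 10*r + 21)/(r + 7)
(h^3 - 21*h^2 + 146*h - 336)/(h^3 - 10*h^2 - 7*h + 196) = (h^2 - 14*h + 48)/(h^2 - 3*h - 28)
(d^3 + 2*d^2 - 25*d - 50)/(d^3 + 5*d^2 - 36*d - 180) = (d^2 - 3*d - 10)/(d^2 - 36)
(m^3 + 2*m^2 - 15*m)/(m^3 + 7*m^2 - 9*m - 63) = m*(m + 5)/(m^2 + 10*m + 21)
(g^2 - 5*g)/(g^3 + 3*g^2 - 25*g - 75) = g/(g^2 + 8*g + 15)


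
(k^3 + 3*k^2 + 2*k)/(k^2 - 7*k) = (k^2 + 3*k + 2)/(k - 7)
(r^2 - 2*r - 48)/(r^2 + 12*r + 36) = (r - 8)/(r + 6)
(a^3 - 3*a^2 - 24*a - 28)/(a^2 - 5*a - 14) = a + 2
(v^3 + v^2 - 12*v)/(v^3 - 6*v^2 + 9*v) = (v + 4)/(v - 3)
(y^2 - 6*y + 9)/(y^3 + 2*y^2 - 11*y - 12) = (y - 3)/(y^2 + 5*y + 4)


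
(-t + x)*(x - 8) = -t*x + 8*t + x^2 - 8*x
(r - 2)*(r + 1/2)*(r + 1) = r^3 - r^2/2 - 5*r/2 - 1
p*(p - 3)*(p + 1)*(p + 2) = p^4 - 7*p^2 - 6*p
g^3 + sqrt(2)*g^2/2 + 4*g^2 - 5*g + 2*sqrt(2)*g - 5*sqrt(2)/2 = (g - 1)*(g + 5)*(g + sqrt(2)/2)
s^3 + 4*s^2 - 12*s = s*(s - 2)*(s + 6)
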